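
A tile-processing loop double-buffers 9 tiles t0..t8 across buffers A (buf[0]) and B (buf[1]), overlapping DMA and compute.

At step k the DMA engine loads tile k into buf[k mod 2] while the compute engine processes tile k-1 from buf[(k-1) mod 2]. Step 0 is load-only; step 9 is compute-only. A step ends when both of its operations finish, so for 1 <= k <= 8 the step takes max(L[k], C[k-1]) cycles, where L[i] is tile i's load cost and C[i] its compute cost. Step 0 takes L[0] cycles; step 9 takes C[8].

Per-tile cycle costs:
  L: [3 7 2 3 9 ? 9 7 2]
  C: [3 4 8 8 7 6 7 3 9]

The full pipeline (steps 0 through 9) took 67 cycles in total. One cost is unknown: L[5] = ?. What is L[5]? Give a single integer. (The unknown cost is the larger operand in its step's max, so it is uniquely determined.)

L[5] = 8

step 0: dur = L[0]=3 = 3
step 1: dur = max(L[1]=7, C[0]=3) = 7
step 2: dur = max(L[2]=2, C[1]=4) = 4
step 3: dur = max(L[3]=3, C[2]=8) = 8
step 4: dur = max(L[4]=9, C[3]=8) = 9
step 5: dur = max(L[5]=?, C[4]=7) = L[5]  (unknown; binding)
step 6: dur = max(L[6]=9, C[5]=6) = 9
step 7: dur = max(L[7]=7, C[6]=7) = 7
step 8: dur = max(L[8]=2, C[7]=3) = 3
step 9: dur = C[8]=9 = 9
sum of known step durations = 59
dur[5] = total - known = 67 - 59 = 8
L[5] is the binding max in step 5, so L[5] = dur[5] = 8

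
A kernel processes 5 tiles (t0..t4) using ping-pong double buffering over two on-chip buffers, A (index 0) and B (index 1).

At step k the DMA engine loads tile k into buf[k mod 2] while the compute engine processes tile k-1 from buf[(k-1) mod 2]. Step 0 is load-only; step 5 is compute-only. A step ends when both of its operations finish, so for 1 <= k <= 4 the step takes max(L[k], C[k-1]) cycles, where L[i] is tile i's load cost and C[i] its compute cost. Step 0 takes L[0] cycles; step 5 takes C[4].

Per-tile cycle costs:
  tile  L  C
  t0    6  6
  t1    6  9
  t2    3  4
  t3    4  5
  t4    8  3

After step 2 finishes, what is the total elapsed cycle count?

  0. 6=6c; end=6; A:t0 B:-
  1. max(6,6)=6c; end=12; A:t0 B:t1
  2. max(3,9)=9c; end=21; A:t2 B:t1
  3. max(4,4)=4c; end=25; A:t2 B:t3
  4. max(8,5)=8c; end=33; A:t4 B:t3
  5. 3=3c; end=36; A:t4 B:t3

end_cycle[2] = 21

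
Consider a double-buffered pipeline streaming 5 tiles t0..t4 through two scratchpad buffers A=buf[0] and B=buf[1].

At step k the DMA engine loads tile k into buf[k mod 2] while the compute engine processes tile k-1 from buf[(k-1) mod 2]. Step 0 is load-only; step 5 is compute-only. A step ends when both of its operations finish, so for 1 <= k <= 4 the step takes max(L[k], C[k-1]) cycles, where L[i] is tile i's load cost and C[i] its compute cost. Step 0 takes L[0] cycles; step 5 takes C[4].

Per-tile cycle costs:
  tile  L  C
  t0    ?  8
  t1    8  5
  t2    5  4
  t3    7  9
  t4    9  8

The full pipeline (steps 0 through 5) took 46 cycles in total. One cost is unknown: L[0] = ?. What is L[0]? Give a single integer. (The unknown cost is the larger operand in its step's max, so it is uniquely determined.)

L[0] = 9

step 0: dur = L[0]=? = L[0]  (unknown; binding)
step 1: dur = max(L[1]=8, C[0]=8) = 8
step 2: dur = max(L[2]=5, C[1]=5) = 5
step 3: dur = max(L[3]=7, C[2]=4) = 7
step 4: dur = max(L[4]=9, C[3]=9) = 9
step 5: dur = C[4]=8 = 8
sum of known step durations = 37
dur[0] = total - known = 46 - 37 = 9
L[0] is the binding max in step 0, so L[0] = dur[0] = 9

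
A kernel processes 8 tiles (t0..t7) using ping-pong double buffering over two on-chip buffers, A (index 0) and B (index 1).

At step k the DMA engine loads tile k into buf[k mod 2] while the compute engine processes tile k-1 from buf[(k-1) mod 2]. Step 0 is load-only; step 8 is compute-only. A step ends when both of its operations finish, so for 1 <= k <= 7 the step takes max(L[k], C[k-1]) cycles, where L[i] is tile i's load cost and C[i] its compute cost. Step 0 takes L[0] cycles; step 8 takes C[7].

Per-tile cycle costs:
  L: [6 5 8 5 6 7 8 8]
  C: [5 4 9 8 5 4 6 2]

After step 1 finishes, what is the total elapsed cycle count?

  0. 6=6c; end=6; A:t0 B:-
  1. max(5,5)=5c; end=11; A:t0 B:t1
  2. max(8,4)=8c; end=19; A:t2 B:t1
  3. max(5,9)=9c; end=28; A:t2 B:t3
  4. max(6,8)=8c; end=36; A:t4 B:t3
  5. max(7,5)=7c; end=43; A:t4 B:t5
  6. max(8,4)=8c; end=51; A:t6 B:t5
  7. max(8,6)=8c; end=59; A:t6 B:t7
  8. 2=2c; end=61; A:t6 B:t7

end_cycle[1] = 11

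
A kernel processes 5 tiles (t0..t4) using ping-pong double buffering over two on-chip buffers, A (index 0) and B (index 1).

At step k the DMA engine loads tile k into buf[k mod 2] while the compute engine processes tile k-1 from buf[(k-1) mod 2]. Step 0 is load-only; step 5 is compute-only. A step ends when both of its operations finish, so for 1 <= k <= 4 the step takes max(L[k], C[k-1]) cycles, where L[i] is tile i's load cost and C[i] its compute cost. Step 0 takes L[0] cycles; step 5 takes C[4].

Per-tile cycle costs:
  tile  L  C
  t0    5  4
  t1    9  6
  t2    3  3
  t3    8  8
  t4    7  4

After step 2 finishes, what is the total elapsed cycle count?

end_cycle[2] = 20

  0. 5=5c; end=5; A:t0 B:-
  1. max(9,4)=9c; end=14; A:t0 B:t1
  2. max(3,6)=6c; end=20; A:t2 B:t1
  3. max(8,3)=8c; end=28; A:t2 B:t3
  4. max(7,8)=8c; end=36; A:t4 B:t3
  5. 4=4c; end=40; A:t4 B:t3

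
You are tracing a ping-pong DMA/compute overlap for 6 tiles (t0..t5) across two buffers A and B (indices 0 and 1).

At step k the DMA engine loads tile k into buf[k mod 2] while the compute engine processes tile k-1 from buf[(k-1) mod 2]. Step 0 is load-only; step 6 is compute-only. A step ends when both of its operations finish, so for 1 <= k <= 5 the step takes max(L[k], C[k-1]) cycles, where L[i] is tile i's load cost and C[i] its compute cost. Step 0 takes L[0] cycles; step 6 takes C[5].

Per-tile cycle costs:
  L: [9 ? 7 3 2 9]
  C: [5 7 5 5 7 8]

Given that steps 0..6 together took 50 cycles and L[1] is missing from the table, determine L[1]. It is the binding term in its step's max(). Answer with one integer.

step 0 = dur = L[0]=9 = 9
step 1 = dur = max(L[1]=?, C[0]=5) = L[1]  (unknown; binding)
step 2 = dur = max(L[2]=7, C[1]=7) = 7
step 3 = dur = max(L[3]=3, C[2]=5) = 5
step 4 = dur = max(L[4]=2, C[3]=5) = 5
step 5 = dur = max(L[5]=9, C[4]=7) = 9
step 6 = dur = C[5]=8 = 8
sum of known step durations = 43
dur[1] = total - known = 50 - 43 = 7
L[1] is the binding max in step 1, so L[1] = dur[1] = 7

L[1] = 7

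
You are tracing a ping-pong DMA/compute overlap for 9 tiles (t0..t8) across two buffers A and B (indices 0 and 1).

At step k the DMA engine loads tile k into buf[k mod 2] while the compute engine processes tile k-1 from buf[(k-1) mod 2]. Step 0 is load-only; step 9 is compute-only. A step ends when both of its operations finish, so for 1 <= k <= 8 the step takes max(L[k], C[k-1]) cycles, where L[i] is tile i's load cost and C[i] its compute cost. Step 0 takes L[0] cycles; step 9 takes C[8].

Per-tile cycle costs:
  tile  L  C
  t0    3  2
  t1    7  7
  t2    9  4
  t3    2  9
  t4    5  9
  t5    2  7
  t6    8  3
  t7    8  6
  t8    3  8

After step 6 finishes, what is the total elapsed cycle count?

  0. 3=3c; end=3; A:t0 B:-
  1. max(7,2)=7c; end=10; A:t0 B:t1
  2. max(9,7)=9c; end=19; A:t2 B:t1
  3. max(2,4)=4c; end=23; A:t2 B:t3
  4. max(5,9)=9c; end=32; A:t4 B:t3
  5. max(2,9)=9c; end=41; A:t4 B:t5
  6. max(8,7)=8c; end=49; A:t6 B:t5
  7. max(8,3)=8c; end=57; A:t6 B:t7
  8. max(3,6)=6c; end=63; A:t8 B:t7
  9. 8=8c; end=71; A:t8 B:t7

end_cycle[6] = 49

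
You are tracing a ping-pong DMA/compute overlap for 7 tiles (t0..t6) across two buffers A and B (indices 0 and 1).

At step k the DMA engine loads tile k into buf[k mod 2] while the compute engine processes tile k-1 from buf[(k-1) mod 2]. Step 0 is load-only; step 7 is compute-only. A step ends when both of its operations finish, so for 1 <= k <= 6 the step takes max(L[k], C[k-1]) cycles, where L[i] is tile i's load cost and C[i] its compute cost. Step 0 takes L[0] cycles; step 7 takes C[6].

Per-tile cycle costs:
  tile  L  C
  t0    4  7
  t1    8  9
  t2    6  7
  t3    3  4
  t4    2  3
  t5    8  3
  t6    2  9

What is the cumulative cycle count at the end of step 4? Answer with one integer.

k=0 load=t0/4c comp=- wait=4 total=4
k=1 load=t1/8c comp=t0/7c wait=8 total=12
k=2 load=t2/6c comp=t1/9c wait=9 total=21
k=3 load=t3/3c comp=t2/7c wait=7 total=28
k=4 load=t4/2c comp=t3/4c wait=4 total=32
k=5 load=t5/8c comp=t4/3c wait=8 total=40
k=6 load=t6/2c comp=t5/3c wait=3 total=43
k=7 load=- comp=t6/9c wait=9 total=52

end_cycle[4] = 32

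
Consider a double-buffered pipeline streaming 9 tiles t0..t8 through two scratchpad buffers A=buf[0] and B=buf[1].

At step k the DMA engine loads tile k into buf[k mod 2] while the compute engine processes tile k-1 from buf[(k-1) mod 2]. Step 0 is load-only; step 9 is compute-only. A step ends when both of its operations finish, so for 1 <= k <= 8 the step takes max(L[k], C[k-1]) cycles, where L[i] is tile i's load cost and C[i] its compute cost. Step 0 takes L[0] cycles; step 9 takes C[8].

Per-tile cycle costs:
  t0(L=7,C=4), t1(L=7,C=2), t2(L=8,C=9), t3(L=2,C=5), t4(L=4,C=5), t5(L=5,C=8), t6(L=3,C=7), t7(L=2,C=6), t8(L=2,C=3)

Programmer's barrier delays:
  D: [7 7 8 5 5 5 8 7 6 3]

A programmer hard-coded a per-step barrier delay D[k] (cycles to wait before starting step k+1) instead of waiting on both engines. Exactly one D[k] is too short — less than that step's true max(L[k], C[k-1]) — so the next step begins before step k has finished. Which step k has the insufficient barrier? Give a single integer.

hazard at step 3

k=0 barrier L[0]=7→7c, D[0]=7 ok
k=1 barrier max(L[1]=7,C[0]=4)→7c, D[1]=7 ok
k=2 barrier max(L[2]=8,C[1]=2)→8c, D[2]=8 ok
k=3 barrier max(L[3]=2,C[2]=9)→9c, D[3]=5 SHORT
k=4 barrier max(L[4]=4,C[3]=5)→5c, D[4]=5 ok
k=5 barrier max(L[5]=5,C[4]=5)→5c, D[5]=5 ok
k=6 barrier max(L[6]=3,C[5]=8)→8c, D[6]=8 ok
k=7 barrier max(L[7]=2,C[6]=7)→7c, D[7]=7 ok
k=8 barrier max(L[8]=2,C[7]=6)→6c, D[8]=6 ok
k=9 barrier C[8]=3→3c, D[9]=3 ok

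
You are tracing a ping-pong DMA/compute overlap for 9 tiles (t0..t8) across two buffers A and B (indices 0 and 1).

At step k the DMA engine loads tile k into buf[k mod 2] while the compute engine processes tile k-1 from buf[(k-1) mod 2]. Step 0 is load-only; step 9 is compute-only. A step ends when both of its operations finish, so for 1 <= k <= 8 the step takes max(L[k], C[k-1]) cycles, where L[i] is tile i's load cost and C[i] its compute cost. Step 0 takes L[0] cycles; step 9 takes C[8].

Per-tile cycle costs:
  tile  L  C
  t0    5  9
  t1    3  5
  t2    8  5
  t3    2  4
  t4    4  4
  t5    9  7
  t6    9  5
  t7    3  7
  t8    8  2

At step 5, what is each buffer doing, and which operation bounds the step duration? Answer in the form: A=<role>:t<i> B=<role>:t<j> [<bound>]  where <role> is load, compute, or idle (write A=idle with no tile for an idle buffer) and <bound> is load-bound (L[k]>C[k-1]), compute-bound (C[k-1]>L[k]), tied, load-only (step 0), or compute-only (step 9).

step 5: A=compute:t4 B=load:t5 [load-bound]

  0. 5=5c; end=5; A:t0 B:-
  1. max(3,9)=9c; end=14; A:t0 B:t1
  2. max(8,5)=8c; end=22; A:t2 B:t1
  3. max(2,5)=5c; end=27; A:t2 B:t3
  4. max(4,4)=4c; end=31; A:t4 B:t3
  5. max(9,4)=9c; end=40; A:t4 B:t5
  6. max(9,7)=9c; end=49; A:t6 B:t5
  7. max(3,5)=5c; end=54; A:t6 B:t7
  8. max(8,7)=8c; end=62; A:t8 B:t7
  9. 2=2c; end=64; A:t8 B:t7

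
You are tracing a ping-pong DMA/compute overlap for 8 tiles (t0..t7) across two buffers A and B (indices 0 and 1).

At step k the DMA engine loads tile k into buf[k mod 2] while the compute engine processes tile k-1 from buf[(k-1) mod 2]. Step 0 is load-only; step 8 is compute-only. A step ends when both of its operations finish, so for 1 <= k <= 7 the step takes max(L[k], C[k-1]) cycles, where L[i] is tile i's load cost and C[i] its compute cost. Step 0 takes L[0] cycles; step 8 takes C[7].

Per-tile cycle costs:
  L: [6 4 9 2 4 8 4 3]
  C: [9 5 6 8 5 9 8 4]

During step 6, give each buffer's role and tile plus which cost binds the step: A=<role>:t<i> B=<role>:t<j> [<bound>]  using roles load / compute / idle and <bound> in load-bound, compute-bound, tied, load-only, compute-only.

  0. 6=6c; end=6; A:t0 B:-
  1. max(4,9)=9c; end=15; A:t0 B:t1
  2. max(9,5)=9c; end=24; A:t2 B:t1
  3. max(2,6)=6c; end=30; A:t2 B:t3
  4. max(4,8)=8c; end=38; A:t4 B:t3
  5. max(8,5)=8c; end=46; A:t4 B:t5
  6. max(4,9)=9c; end=55; A:t6 B:t5
  7. max(3,8)=8c; end=63; A:t6 B:t7
  8. 4=4c; end=67; A:t6 B:t7

step 6: A=load:t6 B=compute:t5 [compute-bound]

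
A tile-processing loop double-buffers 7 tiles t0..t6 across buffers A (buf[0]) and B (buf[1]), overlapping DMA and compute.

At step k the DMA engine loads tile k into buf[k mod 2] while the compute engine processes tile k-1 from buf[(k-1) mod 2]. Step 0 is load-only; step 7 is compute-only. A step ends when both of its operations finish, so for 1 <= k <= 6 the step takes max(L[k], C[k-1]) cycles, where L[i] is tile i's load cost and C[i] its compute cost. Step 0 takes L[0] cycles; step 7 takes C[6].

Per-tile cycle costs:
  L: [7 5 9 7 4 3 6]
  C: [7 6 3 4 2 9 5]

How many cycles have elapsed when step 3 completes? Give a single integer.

step 0: L[0]=7 → dur=7, Σ=7 | A=load:t0 B=idle [load-only]
step 1: L[1]=5 C[0]=7 → dur=7, Σ=14 | A=compute:t0 B=load:t1 [compute-bound]
step 2: L[2]=9 C[1]=6 → dur=9, Σ=23 | A=load:t2 B=compute:t1 [load-bound]
step 3: L[3]=7 C[2]=3 → dur=7, Σ=30 | A=compute:t2 B=load:t3 [load-bound]
step 4: L[4]=4 C[3]=4 → dur=4, Σ=34 | A=load:t4 B=compute:t3 [tied]
step 5: L[5]=3 C[4]=2 → dur=3, Σ=37 | A=compute:t4 B=load:t5 [load-bound]
step 6: L[6]=6 C[5]=9 → dur=9, Σ=46 | A=load:t6 B=compute:t5 [compute-bound]
step 7: C[6]=5 → dur=5, Σ=51 | A=compute:t6 B=idle [compute-only]

end_cycle[3] = 30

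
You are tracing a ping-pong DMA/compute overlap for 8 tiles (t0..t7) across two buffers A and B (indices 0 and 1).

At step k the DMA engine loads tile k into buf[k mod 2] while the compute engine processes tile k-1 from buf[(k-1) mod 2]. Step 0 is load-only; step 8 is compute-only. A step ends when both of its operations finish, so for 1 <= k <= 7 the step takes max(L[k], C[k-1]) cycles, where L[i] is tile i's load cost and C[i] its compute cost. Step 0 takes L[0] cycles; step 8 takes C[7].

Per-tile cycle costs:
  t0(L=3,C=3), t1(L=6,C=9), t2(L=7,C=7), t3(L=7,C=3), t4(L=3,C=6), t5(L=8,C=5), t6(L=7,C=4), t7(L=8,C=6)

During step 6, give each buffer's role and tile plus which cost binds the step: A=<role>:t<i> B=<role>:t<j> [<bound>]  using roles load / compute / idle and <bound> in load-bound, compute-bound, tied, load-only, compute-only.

k=0 load=t0/3c comp=- wait=3 total=3
k=1 load=t1/6c comp=t0/3c wait=6 total=9
k=2 load=t2/7c comp=t1/9c wait=9 total=18
k=3 load=t3/7c comp=t2/7c wait=7 total=25
k=4 load=t4/3c comp=t3/3c wait=3 total=28
k=5 load=t5/8c comp=t4/6c wait=8 total=36
k=6 load=t6/7c comp=t5/5c wait=7 total=43
k=7 load=t7/8c comp=t6/4c wait=8 total=51
k=8 load=- comp=t7/6c wait=6 total=57

step 6: A=load:t6 B=compute:t5 [load-bound]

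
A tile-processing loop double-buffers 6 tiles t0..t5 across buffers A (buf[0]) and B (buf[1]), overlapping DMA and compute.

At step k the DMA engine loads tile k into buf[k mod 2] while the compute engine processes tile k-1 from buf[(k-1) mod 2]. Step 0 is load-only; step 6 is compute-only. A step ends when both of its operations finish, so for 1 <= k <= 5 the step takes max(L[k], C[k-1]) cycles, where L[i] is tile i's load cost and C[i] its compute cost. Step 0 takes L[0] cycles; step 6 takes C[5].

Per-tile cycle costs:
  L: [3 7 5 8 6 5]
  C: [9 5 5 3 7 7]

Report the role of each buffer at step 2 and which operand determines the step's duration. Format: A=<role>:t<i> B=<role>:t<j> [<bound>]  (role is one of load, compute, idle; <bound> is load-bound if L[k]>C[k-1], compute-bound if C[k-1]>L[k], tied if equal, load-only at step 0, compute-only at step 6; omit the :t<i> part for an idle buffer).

[0] DMA t0→A (3c) ∥ CU idle ⇒ 3c, clock 3
[1] DMA t1→B (7c) ∥ CU A:t0 (9c) ⇒ 9c, clock 12
[2] DMA t2→A (5c) ∥ CU B:t1 (5c) ⇒ 5c, clock 17
[3] DMA t3→B (8c) ∥ CU A:t2 (5c) ⇒ 8c, clock 25
[4] DMA t4→A (6c) ∥ CU B:t3 (3c) ⇒ 6c, clock 31
[5] DMA t5→B (5c) ∥ CU A:t4 (7c) ⇒ 7c, clock 38
[6] DMA idle ∥ CU B:t5 (7c) ⇒ 7c, clock 45

step 2: A=load:t2 B=compute:t1 [tied]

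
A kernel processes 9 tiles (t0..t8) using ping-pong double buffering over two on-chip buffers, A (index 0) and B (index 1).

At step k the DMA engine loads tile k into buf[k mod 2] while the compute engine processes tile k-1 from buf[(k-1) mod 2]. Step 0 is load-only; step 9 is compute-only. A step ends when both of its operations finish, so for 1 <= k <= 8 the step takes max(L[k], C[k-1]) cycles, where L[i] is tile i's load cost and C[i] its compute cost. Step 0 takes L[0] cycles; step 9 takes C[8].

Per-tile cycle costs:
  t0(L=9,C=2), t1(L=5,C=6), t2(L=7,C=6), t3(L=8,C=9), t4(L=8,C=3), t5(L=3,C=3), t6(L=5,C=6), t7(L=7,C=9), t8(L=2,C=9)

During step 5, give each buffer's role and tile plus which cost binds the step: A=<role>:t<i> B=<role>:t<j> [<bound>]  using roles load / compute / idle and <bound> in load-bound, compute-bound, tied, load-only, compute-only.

k=0 load=t0/9c comp=- wait=9 total=9
k=1 load=t1/5c comp=t0/2c wait=5 total=14
k=2 load=t2/7c comp=t1/6c wait=7 total=21
k=3 load=t3/8c comp=t2/6c wait=8 total=29
k=4 load=t4/8c comp=t3/9c wait=9 total=38
k=5 load=t5/3c comp=t4/3c wait=3 total=41
k=6 load=t6/5c comp=t5/3c wait=5 total=46
k=7 load=t7/7c comp=t6/6c wait=7 total=53
k=8 load=t8/2c comp=t7/9c wait=9 total=62
k=9 load=- comp=t8/9c wait=9 total=71

step 5: A=compute:t4 B=load:t5 [tied]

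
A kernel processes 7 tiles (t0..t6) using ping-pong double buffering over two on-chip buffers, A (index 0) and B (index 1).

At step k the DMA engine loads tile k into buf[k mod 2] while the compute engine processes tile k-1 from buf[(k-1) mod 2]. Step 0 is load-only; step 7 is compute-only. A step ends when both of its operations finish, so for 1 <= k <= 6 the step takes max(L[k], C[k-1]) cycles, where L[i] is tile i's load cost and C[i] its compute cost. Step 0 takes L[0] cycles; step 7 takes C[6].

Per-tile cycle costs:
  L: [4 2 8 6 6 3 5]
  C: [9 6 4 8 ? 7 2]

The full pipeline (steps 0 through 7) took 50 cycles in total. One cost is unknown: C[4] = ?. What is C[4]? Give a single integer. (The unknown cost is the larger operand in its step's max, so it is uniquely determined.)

C[4] = 6

step 0 = dur = L[0]=4 = 4
step 1 = dur = max(L[1]=2, C[0]=9) = 9
step 2 = dur = max(L[2]=8, C[1]=6) = 8
step 3 = dur = max(L[3]=6, C[2]=4) = 6
step 4 = dur = max(L[4]=6, C[3]=8) = 8
step 5 = dur = max(L[5]=3, C[4]=?) = C[4]  (unknown; binding)
step 6 = dur = max(L[6]=5, C[5]=7) = 7
step 7 = dur = C[6]=2 = 2
sum of known step durations = 44
dur[5] = total - known = 50 - 44 = 6
C[4] is the binding max in step 5, so C[4] = dur[5] = 6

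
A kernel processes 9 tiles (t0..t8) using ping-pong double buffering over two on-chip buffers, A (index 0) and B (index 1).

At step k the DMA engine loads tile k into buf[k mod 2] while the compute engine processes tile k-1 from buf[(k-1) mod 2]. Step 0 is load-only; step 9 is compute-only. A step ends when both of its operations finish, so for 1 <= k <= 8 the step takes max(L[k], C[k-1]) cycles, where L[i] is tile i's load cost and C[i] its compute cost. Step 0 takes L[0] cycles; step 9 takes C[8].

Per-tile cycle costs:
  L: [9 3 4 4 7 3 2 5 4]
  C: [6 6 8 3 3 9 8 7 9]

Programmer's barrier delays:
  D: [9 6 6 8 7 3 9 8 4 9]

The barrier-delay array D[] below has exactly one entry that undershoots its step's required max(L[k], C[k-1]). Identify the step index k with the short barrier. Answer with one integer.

step 0: need L[0]=9 = 9; D[0]=9 ok
step 1: need max(L[1]=3,C[0]=6) = 6; D[1]=6 ok
step 2: need max(L[2]=4,C[1]=6) = 6; D[2]=6 ok
step 3: need max(L[3]=4,C[2]=8) = 8; D[3]=8 ok
step 4: need max(L[4]=7,C[3]=3) = 7; D[4]=7 ok
step 5: need max(L[5]=3,C[4]=3) = 3; D[5]=3 ok
step 6: need max(L[6]=2,C[5]=9) = 9; D[6]=9 ok
step 7: need max(L[7]=5,C[6]=8) = 8; D[7]=8 ok
step 8: need max(L[8]=4,C[7]=7) = 7; D[8]=4 SHORT
step 9: need C[8]=9 = 9; D[9]=9 ok

hazard at step 8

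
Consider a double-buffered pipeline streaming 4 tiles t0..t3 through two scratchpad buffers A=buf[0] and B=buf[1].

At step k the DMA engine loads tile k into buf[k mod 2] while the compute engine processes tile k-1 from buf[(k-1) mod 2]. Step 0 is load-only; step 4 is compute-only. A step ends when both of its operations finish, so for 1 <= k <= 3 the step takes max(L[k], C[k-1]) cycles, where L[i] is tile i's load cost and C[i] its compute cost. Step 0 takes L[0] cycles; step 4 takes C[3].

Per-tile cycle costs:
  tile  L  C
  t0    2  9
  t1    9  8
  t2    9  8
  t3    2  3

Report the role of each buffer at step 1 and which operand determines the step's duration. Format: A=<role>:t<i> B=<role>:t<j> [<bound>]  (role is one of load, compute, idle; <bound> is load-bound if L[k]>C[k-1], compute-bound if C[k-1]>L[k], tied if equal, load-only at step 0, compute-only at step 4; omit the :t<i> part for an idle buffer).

step 1: A=compute:t0 B=load:t1 [tied]

k=0 load=t0/2c comp=- wait=2 total=2
k=1 load=t1/9c comp=t0/9c wait=9 total=11
k=2 load=t2/9c comp=t1/8c wait=9 total=20
k=3 load=t3/2c comp=t2/8c wait=8 total=28
k=4 load=- comp=t3/3c wait=3 total=31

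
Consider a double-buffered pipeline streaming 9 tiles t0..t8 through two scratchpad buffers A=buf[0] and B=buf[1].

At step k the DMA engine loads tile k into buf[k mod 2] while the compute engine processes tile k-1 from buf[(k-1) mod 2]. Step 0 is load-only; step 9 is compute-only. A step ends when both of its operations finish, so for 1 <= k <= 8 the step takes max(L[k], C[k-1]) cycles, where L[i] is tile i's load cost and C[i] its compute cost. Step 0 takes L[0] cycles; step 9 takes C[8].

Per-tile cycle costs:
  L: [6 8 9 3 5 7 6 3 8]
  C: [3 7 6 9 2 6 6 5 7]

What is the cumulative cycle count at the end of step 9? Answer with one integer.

end_cycle[9] = 72

k=0 load=t0/6c comp=- wait=6 total=6
k=1 load=t1/8c comp=t0/3c wait=8 total=14
k=2 load=t2/9c comp=t1/7c wait=9 total=23
k=3 load=t3/3c comp=t2/6c wait=6 total=29
k=4 load=t4/5c comp=t3/9c wait=9 total=38
k=5 load=t5/7c comp=t4/2c wait=7 total=45
k=6 load=t6/6c comp=t5/6c wait=6 total=51
k=7 load=t7/3c comp=t6/6c wait=6 total=57
k=8 load=t8/8c comp=t7/5c wait=8 total=65
k=9 load=- comp=t8/7c wait=7 total=72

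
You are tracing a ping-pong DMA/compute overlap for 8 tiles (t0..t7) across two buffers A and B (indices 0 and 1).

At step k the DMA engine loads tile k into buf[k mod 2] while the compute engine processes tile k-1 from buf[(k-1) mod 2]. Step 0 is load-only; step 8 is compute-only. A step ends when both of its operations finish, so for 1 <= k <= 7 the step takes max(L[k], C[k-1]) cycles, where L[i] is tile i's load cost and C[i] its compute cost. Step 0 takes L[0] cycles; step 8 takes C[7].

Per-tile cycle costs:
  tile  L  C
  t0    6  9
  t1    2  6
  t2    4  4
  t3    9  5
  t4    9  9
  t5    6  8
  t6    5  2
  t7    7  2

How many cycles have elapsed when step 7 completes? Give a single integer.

end_cycle[7] = 63

k=0 load=t0/6c comp=- wait=6 total=6
k=1 load=t1/2c comp=t0/9c wait=9 total=15
k=2 load=t2/4c comp=t1/6c wait=6 total=21
k=3 load=t3/9c comp=t2/4c wait=9 total=30
k=4 load=t4/9c comp=t3/5c wait=9 total=39
k=5 load=t5/6c comp=t4/9c wait=9 total=48
k=6 load=t6/5c comp=t5/8c wait=8 total=56
k=7 load=t7/7c comp=t6/2c wait=7 total=63
k=8 load=- comp=t7/2c wait=2 total=65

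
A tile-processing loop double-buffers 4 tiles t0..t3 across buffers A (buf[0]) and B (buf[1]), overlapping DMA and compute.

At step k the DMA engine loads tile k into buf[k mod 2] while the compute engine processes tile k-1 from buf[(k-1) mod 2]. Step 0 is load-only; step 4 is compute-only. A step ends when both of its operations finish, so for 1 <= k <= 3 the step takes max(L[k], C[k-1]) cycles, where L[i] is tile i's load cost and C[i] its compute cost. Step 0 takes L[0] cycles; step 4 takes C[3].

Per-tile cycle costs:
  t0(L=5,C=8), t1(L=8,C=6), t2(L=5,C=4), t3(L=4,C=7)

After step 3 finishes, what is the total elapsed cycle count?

[0] DMA t0→A (5c) ∥ CU idle ⇒ 5c, clock 5
[1] DMA t1→B (8c) ∥ CU A:t0 (8c) ⇒ 8c, clock 13
[2] DMA t2→A (5c) ∥ CU B:t1 (6c) ⇒ 6c, clock 19
[3] DMA t3→B (4c) ∥ CU A:t2 (4c) ⇒ 4c, clock 23
[4] DMA idle ∥ CU B:t3 (7c) ⇒ 7c, clock 30

end_cycle[3] = 23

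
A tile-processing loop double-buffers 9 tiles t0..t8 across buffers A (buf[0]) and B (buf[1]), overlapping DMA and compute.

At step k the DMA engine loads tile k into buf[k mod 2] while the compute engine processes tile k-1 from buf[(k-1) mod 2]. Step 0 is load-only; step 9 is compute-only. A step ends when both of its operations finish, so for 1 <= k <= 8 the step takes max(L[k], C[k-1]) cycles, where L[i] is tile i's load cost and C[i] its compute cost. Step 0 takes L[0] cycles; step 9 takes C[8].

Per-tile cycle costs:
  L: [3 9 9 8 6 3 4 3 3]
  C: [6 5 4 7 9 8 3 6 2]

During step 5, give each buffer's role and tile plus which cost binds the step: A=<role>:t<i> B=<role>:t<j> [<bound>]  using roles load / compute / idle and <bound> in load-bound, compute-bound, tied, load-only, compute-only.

step 5: A=compute:t4 B=load:t5 [compute-bound]

[0] DMA t0→A (3c) ∥ CU idle ⇒ 3c, clock 3
[1] DMA t1→B (9c) ∥ CU A:t0 (6c) ⇒ 9c, clock 12
[2] DMA t2→A (9c) ∥ CU B:t1 (5c) ⇒ 9c, clock 21
[3] DMA t3→B (8c) ∥ CU A:t2 (4c) ⇒ 8c, clock 29
[4] DMA t4→A (6c) ∥ CU B:t3 (7c) ⇒ 7c, clock 36
[5] DMA t5→B (3c) ∥ CU A:t4 (9c) ⇒ 9c, clock 45
[6] DMA t6→A (4c) ∥ CU B:t5 (8c) ⇒ 8c, clock 53
[7] DMA t7→B (3c) ∥ CU A:t6 (3c) ⇒ 3c, clock 56
[8] DMA t8→A (3c) ∥ CU B:t7 (6c) ⇒ 6c, clock 62
[9] DMA idle ∥ CU A:t8 (2c) ⇒ 2c, clock 64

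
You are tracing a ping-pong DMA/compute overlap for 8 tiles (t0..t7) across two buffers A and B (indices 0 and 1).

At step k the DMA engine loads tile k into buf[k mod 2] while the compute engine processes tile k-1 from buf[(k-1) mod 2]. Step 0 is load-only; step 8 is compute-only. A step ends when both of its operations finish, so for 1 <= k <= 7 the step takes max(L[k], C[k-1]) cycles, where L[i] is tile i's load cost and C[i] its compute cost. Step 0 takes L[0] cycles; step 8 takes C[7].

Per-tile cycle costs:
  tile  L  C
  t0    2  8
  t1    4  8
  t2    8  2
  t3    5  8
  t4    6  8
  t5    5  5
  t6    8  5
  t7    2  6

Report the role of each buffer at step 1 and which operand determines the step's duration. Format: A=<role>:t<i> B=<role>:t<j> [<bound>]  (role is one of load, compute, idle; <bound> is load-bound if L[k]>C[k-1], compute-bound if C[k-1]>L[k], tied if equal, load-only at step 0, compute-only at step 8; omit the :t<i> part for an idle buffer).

step 1: A=compute:t0 B=load:t1 [compute-bound]

  0. 2=2c; end=2; A:t0 B:-
  1. max(4,8)=8c; end=10; A:t0 B:t1
  2. max(8,8)=8c; end=18; A:t2 B:t1
  3. max(5,2)=5c; end=23; A:t2 B:t3
  4. max(6,8)=8c; end=31; A:t4 B:t3
  5. max(5,8)=8c; end=39; A:t4 B:t5
  6. max(8,5)=8c; end=47; A:t6 B:t5
  7. max(2,5)=5c; end=52; A:t6 B:t7
  8. 6=6c; end=58; A:t6 B:t7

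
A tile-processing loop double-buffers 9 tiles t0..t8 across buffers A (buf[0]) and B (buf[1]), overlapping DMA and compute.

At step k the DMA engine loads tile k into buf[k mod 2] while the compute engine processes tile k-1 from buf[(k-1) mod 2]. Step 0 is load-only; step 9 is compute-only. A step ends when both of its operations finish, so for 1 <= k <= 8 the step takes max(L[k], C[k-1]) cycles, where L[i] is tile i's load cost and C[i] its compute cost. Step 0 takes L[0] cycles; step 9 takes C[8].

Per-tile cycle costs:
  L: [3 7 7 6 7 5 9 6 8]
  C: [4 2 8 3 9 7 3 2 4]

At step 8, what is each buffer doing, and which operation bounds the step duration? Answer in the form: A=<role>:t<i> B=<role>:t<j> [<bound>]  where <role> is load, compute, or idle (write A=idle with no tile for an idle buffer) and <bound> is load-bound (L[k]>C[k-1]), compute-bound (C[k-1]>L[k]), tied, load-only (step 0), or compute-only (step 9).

step 8: A=load:t8 B=compute:t7 [load-bound]

k=0 load=t0/3c comp=- wait=3 total=3
k=1 load=t1/7c comp=t0/4c wait=7 total=10
k=2 load=t2/7c comp=t1/2c wait=7 total=17
k=3 load=t3/6c comp=t2/8c wait=8 total=25
k=4 load=t4/7c comp=t3/3c wait=7 total=32
k=5 load=t5/5c comp=t4/9c wait=9 total=41
k=6 load=t6/9c comp=t5/7c wait=9 total=50
k=7 load=t7/6c comp=t6/3c wait=6 total=56
k=8 load=t8/8c comp=t7/2c wait=8 total=64
k=9 load=- comp=t8/4c wait=4 total=68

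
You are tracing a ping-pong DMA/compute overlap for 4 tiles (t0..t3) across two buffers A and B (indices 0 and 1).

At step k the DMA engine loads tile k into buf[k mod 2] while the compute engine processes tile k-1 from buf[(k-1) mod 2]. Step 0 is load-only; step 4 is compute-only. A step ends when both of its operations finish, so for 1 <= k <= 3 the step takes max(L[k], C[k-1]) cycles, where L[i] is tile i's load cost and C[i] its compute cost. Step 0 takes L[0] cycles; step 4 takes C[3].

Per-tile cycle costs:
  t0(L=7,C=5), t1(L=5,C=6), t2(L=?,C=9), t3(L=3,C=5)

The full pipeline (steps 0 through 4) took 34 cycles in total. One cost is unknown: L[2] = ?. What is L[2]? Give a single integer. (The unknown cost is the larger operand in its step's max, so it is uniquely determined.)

L[2] = 8

step 0 | dur = L[0]=7 = 7
step 1 | dur = max(L[1]=5, C[0]=5) = 5
step 2 | dur = max(L[2]=?, C[1]=6) = L[2]  (unknown; binding)
step 3 | dur = max(L[3]=3, C[2]=9) = 9
step 4 | dur = C[3]=5 = 5
sum of known step durations = 26
dur[2] = total - known = 34 - 26 = 8
L[2] is the binding max in step 2, so L[2] = dur[2] = 8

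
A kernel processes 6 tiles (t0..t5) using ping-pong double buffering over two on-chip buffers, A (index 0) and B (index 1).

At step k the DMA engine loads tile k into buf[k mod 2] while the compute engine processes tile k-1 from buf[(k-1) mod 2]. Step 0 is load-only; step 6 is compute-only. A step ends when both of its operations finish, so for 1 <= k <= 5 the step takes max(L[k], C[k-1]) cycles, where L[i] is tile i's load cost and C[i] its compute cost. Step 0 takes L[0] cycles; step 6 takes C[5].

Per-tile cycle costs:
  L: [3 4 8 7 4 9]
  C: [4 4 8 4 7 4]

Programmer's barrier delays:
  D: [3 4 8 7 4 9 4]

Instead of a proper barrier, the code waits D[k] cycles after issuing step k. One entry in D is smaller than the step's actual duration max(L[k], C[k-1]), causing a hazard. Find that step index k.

hazard at step 3

step 0: need L[0]=3 = 3; D[0]=3 ok
step 1: need max(L[1]=4,C[0]=4) = 4; D[1]=4 ok
step 2: need max(L[2]=8,C[1]=4) = 8; D[2]=8 ok
step 3: need max(L[3]=7,C[2]=8) = 8; D[3]=7 SHORT
step 4: need max(L[4]=4,C[3]=4) = 4; D[4]=4 ok
step 5: need max(L[5]=9,C[4]=7) = 9; D[5]=9 ok
step 6: need C[5]=4 = 4; D[6]=4 ok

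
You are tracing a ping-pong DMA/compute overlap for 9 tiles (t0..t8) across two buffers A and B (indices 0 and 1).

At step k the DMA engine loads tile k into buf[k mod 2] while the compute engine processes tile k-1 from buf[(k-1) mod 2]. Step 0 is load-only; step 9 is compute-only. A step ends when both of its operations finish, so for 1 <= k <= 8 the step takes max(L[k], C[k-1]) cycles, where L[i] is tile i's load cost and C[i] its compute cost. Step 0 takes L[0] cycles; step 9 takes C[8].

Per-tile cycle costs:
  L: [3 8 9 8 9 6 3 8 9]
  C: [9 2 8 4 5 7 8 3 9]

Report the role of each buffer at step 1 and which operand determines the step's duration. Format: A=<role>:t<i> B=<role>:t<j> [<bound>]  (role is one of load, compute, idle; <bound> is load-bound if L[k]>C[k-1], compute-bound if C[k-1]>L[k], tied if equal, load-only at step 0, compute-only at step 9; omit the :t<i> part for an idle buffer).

  0. 3=3c; end=3; A:t0 B:-
  1. max(8,9)=9c; end=12; A:t0 B:t1
  2. max(9,2)=9c; end=21; A:t2 B:t1
  3. max(8,8)=8c; end=29; A:t2 B:t3
  4. max(9,4)=9c; end=38; A:t4 B:t3
  5. max(6,5)=6c; end=44; A:t4 B:t5
  6. max(3,7)=7c; end=51; A:t6 B:t5
  7. max(8,8)=8c; end=59; A:t6 B:t7
  8. max(9,3)=9c; end=68; A:t8 B:t7
  9. 9=9c; end=77; A:t8 B:t7

step 1: A=compute:t0 B=load:t1 [compute-bound]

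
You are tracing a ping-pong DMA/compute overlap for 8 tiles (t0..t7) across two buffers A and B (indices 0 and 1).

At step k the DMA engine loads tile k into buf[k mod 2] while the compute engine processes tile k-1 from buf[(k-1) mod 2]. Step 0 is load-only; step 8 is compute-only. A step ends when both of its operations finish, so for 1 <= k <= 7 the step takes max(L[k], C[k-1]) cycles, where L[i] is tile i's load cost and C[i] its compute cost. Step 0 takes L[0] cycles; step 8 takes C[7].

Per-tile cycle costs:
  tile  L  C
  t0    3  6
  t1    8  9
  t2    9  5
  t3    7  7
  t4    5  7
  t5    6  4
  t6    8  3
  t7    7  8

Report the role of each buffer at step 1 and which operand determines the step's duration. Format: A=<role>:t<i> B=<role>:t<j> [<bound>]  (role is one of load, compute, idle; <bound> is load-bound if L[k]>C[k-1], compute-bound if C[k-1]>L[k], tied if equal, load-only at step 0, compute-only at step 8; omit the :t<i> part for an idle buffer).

  0. 3=3c; end=3; A:t0 B:-
  1. max(8,6)=8c; end=11; A:t0 B:t1
  2. max(9,9)=9c; end=20; A:t2 B:t1
  3. max(7,5)=7c; end=27; A:t2 B:t3
  4. max(5,7)=7c; end=34; A:t4 B:t3
  5. max(6,7)=7c; end=41; A:t4 B:t5
  6. max(8,4)=8c; end=49; A:t6 B:t5
  7. max(7,3)=7c; end=56; A:t6 B:t7
  8. 8=8c; end=64; A:t6 B:t7

step 1: A=compute:t0 B=load:t1 [load-bound]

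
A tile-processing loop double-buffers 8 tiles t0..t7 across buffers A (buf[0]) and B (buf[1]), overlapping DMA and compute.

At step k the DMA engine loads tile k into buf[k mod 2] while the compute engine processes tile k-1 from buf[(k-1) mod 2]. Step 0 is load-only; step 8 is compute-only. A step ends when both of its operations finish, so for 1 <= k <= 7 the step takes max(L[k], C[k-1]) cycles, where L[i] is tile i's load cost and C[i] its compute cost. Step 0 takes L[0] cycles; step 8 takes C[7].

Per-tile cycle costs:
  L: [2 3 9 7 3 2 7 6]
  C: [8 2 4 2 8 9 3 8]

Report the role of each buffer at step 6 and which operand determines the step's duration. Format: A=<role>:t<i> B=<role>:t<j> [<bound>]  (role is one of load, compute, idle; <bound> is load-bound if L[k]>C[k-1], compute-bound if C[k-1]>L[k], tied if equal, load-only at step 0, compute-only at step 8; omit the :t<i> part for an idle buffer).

step 6: A=load:t6 B=compute:t5 [compute-bound]

[0] DMA t0→A (2c) ∥ CU idle ⇒ 2c, clock 2
[1] DMA t1→B (3c) ∥ CU A:t0 (8c) ⇒ 8c, clock 10
[2] DMA t2→A (9c) ∥ CU B:t1 (2c) ⇒ 9c, clock 19
[3] DMA t3→B (7c) ∥ CU A:t2 (4c) ⇒ 7c, clock 26
[4] DMA t4→A (3c) ∥ CU B:t3 (2c) ⇒ 3c, clock 29
[5] DMA t5→B (2c) ∥ CU A:t4 (8c) ⇒ 8c, clock 37
[6] DMA t6→A (7c) ∥ CU B:t5 (9c) ⇒ 9c, clock 46
[7] DMA t7→B (6c) ∥ CU A:t6 (3c) ⇒ 6c, clock 52
[8] DMA idle ∥ CU B:t7 (8c) ⇒ 8c, clock 60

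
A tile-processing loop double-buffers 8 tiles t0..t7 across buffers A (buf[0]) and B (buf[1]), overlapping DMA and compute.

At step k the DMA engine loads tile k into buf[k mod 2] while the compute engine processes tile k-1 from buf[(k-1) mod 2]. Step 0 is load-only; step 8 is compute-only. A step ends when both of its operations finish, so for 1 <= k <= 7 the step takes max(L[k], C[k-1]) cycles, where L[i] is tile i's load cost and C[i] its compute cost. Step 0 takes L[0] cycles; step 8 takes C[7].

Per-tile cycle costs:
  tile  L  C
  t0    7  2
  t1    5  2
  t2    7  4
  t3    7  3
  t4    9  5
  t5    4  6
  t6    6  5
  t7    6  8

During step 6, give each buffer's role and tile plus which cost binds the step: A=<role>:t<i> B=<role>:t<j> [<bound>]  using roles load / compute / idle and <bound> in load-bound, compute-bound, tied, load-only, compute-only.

[0] DMA t0→A (7c) ∥ CU idle ⇒ 7c, clock 7
[1] DMA t1→B (5c) ∥ CU A:t0 (2c) ⇒ 5c, clock 12
[2] DMA t2→A (7c) ∥ CU B:t1 (2c) ⇒ 7c, clock 19
[3] DMA t3→B (7c) ∥ CU A:t2 (4c) ⇒ 7c, clock 26
[4] DMA t4→A (9c) ∥ CU B:t3 (3c) ⇒ 9c, clock 35
[5] DMA t5→B (4c) ∥ CU A:t4 (5c) ⇒ 5c, clock 40
[6] DMA t6→A (6c) ∥ CU B:t5 (6c) ⇒ 6c, clock 46
[7] DMA t7→B (6c) ∥ CU A:t6 (5c) ⇒ 6c, clock 52
[8] DMA idle ∥ CU B:t7 (8c) ⇒ 8c, clock 60

step 6: A=load:t6 B=compute:t5 [tied]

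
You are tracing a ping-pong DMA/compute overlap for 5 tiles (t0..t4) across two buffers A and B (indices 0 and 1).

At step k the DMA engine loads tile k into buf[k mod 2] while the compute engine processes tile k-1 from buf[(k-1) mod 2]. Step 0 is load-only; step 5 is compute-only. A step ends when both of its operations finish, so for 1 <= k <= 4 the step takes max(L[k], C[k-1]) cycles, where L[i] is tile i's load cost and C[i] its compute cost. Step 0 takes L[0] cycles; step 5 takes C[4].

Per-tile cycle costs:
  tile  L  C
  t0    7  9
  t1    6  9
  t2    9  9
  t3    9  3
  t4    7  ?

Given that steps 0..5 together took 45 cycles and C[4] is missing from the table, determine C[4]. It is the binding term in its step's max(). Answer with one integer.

step 0: dur = L[0]=7 = 7
step 1: dur = max(L[1]=6, C[0]=9) = 9
step 2: dur = max(L[2]=9, C[1]=9) = 9
step 3: dur = max(L[3]=9, C[2]=9) = 9
step 4: dur = max(L[4]=7, C[3]=3) = 7
step 5: dur = C[4]=? = C[4]  (unknown; binding)
sum of known step durations = 41
dur[5] = total - known = 45 - 41 = 4
C[4] is the binding max in step 5, so C[4] = dur[5] = 4

C[4] = 4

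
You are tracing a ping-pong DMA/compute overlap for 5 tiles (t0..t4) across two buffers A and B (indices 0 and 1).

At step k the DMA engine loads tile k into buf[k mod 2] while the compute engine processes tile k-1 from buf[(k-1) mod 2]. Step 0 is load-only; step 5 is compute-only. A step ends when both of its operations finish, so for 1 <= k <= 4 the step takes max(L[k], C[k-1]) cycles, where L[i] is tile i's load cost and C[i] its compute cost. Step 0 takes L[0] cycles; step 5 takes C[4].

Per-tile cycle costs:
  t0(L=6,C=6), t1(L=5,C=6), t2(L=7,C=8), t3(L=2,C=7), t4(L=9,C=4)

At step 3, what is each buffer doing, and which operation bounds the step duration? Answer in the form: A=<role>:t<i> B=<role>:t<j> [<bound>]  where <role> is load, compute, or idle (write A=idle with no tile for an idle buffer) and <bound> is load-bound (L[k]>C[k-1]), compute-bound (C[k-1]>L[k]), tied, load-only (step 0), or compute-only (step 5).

step 3: A=compute:t2 B=load:t3 [compute-bound]

[0] DMA t0→A (6c) ∥ CU idle ⇒ 6c, clock 6
[1] DMA t1→B (5c) ∥ CU A:t0 (6c) ⇒ 6c, clock 12
[2] DMA t2→A (7c) ∥ CU B:t1 (6c) ⇒ 7c, clock 19
[3] DMA t3→B (2c) ∥ CU A:t2 (8c) ⇒ 8c, clock 27
[4] DMA t4→A (9c) ∥ CU B:t3 (7c) ⇒ 9c, clock 36
[5] DMA idle ∥ CU A:t4 (4c) ⇒ 4c, clock 40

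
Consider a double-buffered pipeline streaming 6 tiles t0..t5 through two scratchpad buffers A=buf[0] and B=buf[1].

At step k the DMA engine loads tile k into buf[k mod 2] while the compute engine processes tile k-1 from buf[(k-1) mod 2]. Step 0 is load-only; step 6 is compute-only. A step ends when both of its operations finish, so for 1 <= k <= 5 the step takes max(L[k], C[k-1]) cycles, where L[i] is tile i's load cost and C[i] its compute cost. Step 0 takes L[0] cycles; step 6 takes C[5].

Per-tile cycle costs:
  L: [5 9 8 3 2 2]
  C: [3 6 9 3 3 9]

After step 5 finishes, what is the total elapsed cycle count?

end_cycle[5] = 37

[0] DMA t0→A (5c) ∥ CU idle ⇒ 5c, clock 5
[1] DMA t1→B (9c) ∥ CU A:t0 (3c) ⇒ 9c, clock 14
[2] DMA t2→A (8c) ∥ CU B:t1 (6c) ⇒ 8c, clock 22
[3] DMA t3→B (3c) ∥ CU A:t2 (9c) ⇒ 9c, clock 31
[4] DMA t4→A (2c) ∥ CU B:t3 (3c) ⇒ 3c, clock 34
[5] DMA t5→B (2c) ∥ CU A:t4 (3c) ⇒ 3c, clock 37
[6] DMA idle ∥ CU B:t5 (9c) ⇒ 9c, clock 46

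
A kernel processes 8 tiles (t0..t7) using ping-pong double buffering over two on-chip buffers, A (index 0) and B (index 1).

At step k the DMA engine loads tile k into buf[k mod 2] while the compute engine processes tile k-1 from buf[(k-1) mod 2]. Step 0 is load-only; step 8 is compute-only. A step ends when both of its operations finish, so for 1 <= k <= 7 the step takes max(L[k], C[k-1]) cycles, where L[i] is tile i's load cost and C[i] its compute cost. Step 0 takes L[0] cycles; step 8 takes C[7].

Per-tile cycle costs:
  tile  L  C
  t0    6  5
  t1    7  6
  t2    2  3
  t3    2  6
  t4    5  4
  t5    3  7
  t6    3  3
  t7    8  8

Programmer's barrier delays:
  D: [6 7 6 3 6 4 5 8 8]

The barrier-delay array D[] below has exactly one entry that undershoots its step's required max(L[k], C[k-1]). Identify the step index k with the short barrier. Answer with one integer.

hazard at step 6

step 0: need L[0]=6 = 6; D[0]=6 ok
step 1: need max(L[1]=7,C[0]=5) = 7; D[1]=7 ok
step 2: need max(L[2]=2,C[1]=6) = 6; D[2]=6 ok
step 3: need max(L[3]=2,C[2]=3) = 3; D[3]=3 ok
step 4: need max(L[4]=5,C[3]=6) = 6; D[4]=6 ok
step 5: need max(L[5]=3,C[4]=4) = 4; D[5]=4 ok
step 6: need max(L[6]=3,C[5]=7) = 7; D[6]=5 SHORT
step 7: need max(L[7]=8,C[6]=3) = 8; D[7]=8 ok
step 8: need C[7]=8 = 8; D[8]=8 ok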